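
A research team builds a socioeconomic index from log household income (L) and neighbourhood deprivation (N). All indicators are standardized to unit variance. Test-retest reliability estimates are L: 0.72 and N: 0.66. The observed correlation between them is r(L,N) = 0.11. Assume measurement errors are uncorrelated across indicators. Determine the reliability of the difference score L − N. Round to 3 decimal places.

Var(L−N) = 1 + 1 − 2·0.11 = 2 − 0.22 = 1.78.
With uncorrelated errors the cross-covariances are all true-score covariance, so they carry over unchanged; only the diagonal terms shrink to ρᵢσᵢ².
True-score variance = [0.72 + 0.66] − 0.22 = 1.38 − 0.22 = 1.16.
Reliability = 1.16 / 1.78 = 0.652.

0.652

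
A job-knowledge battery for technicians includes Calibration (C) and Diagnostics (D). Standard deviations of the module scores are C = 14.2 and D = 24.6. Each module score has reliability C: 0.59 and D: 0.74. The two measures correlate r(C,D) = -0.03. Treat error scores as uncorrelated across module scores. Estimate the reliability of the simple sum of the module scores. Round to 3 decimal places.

0.695

Var(C+D) = 14.2² + 24.6² + 2·[14.2·24.6·(-0.03)] = 806.8 − 20.9592 = 785.841.
Under uncorrelated errors the observed covariances equal the true-score covariances, so only the own-variance terms attenuate.
True-score variance = [14.2²·0.59 + 24.6²·0.74] − 20.9592 = 566.786 − 20.9592 = 545.827.
Reliability = 545.827 / 785.841 = 0.695.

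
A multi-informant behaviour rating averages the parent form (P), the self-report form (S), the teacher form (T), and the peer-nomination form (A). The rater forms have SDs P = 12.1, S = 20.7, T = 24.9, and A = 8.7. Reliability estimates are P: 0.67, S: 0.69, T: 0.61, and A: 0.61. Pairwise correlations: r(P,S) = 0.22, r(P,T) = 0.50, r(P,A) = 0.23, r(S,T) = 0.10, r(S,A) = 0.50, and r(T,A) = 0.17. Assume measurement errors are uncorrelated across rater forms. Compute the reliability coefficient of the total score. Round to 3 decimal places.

0.783

Var(P+S+T+A) = 12.1² + 20.7² + 24.9² + 8.7² + 2·[12.1·20.7·0.22 + 12.1·24.9·0.50 + 12.1·8.7·0.23 + 20.7·24.9·0.10 + 20.7·8.7·0.50 + 24.9·8.7·0.17] = 1270.6 + 816.751 = 2087.35.
Under uncorrelated errors the observed covariances equal the true-score covariances, so only the own-variance terms attenuate.
True-score variance = [12.1²·0.67 + 20.7²·0.69 + 24.9²·0.61 + 8.7²·0.61] + 816.751 = 818.13 + 816.751 = 1634.88.
Reliability = 1634.88 / 2087.35 = 0.783.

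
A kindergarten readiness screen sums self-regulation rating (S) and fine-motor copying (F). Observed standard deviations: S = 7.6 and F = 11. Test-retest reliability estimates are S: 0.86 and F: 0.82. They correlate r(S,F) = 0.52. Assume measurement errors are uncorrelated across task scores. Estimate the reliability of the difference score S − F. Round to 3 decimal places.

0.675

Var(S−F) = 7.6² + 11² − 2·7.6·11·0.52 = 178.76 − 86.944 = 91.816.
Under uncorrelated errors the observed covariances equal the true-score covariances, so only the own-variance terms attenuate.
True-score variance = [7.6²·0.86 + 11²·0.82] − 86.944 = 148.894 − 86.944 = 61.9496.
Reliability = 61.9496 / 91.816 = 0.675.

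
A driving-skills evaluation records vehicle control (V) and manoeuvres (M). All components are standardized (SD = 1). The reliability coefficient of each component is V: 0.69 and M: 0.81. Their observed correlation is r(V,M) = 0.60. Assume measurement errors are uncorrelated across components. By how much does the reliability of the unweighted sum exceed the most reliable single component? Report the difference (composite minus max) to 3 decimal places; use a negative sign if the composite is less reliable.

Var(sum) = 2 + 1.2 = 3.2; true-score variance = 1.5 + 1.2 = 2.7; composite reliability = 0.8438.
Max component reliability = 0.8100.
Difference = 0.8438 − 0.8100 = 0.034.

0.034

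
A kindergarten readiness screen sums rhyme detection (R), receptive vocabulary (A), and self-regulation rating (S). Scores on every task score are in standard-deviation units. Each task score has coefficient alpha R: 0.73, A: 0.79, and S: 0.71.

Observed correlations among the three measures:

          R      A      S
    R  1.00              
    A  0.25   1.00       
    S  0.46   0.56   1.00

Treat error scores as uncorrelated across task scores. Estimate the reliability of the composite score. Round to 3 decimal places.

Var(R+A+S) = 3 + 2·[0.25 + 0.46 + 0.56] = 3 + 2.54 = 5.54.
Because errors are independent across components, Cov(Tᵢ,Tⱼ) = Cov(Xᵢ,Xⱼ); the off-diagonal part of the true-score variance is the same as above.
True-score variance = [0.73 + 0.79 + 0.71] + 2.54 = 2.23 + 2.54 = 4.77.
Reliability = 4.77 / 5.54 = 0.861.

0.861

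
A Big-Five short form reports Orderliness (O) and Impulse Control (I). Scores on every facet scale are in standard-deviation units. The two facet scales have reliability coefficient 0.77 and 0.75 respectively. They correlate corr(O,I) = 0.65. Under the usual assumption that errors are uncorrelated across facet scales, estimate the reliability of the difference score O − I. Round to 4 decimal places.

Var(O−I) = 1 + 1 − 2·0.65 = 2 − 1.3 = 0.7.
With uncorrelated errors the cross-covariances are all true-score covariance, so they carry over unchanged; only the diagonal terms shrink to ρᵢσᵢ².
True-score variance = [0.77 + 0.75] − 1.3 = 1.52 − 1.3 = 0.22.
Reliability = 0.22 / 0.7 = 0.3143.

0.3143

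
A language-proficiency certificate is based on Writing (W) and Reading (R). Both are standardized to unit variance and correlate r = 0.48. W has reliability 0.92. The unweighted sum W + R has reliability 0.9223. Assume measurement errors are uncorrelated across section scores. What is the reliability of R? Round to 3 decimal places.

0.850

Var(W+R) = 2 + 2·0.48 = 2.960.
True-score variance = ρ_W + ρ_R + 2·0.48, so 0.9223 = (0.92 + ρ_R + 0.96) / 2.960.
ρ_R = 0.9223·2.960 − 0.92 − 0.96 = 0.850.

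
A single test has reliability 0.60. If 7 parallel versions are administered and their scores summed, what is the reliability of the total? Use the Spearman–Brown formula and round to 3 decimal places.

ρ_k = kρ / (1 + (k−1)ρ) = 7·0.60 / (1 + 6·0.60) = 4.200 / 4.600 = 0.913.

0.913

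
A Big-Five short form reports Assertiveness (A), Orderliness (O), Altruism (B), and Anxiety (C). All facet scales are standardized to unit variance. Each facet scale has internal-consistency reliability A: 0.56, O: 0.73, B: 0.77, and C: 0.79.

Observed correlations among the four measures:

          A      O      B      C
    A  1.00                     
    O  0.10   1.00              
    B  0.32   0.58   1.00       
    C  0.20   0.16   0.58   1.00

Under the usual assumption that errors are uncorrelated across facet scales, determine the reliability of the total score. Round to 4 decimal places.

Var(A+O+B+C) = 4 + 2·[0.10 + 0.32 + 0.20 + 0.58 + 0.16 + 0.58] = 4 + 3.88 = 7.88.
With uncorrelated errors the cross-covariances are all true-score covariance, so they carry over unchanged; only the diagonal terms shrink to ρᵢσᵢ².
True-score variance = [0.56 + 0.73 + 0.77 + 0.79] + 3.88 = 2.85 + 3.88 = 6.73.
Reliability = 6.73 / 7.88 = 0.8541.

0.8541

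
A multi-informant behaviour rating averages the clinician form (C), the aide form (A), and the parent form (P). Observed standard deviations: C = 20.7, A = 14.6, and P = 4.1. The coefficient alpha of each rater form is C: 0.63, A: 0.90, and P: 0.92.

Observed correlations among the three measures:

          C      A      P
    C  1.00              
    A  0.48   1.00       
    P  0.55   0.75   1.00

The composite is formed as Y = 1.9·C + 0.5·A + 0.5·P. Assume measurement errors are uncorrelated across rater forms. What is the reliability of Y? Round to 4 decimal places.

0.7097

Var(Y) = 1.9²·20.7² + 0.5²·14.6² + 0.5²·4.1² + 2·[0.95·20.7·14.6·0.48 + 0.95·20.7·4.1·0.55 + 0.25·14.6·4.1·0.75] = 1604.34 + 386.761 = 1991.1.
With uncorrelated errors the cross-covariances are all true-score covariance, so they carry over unchanged; only the diagonal terms shrink to ρᵢσᵢ².
True-score variance = [1.9²·20.7²·0.63 + 0.5²·14.6²·0.90 + 0.5²·4.1²·0.92] + 386.761 = 1026.34 + 386.761 = 1413.1.
Reliability = 1413.1 / 1991.1 = 0.7097.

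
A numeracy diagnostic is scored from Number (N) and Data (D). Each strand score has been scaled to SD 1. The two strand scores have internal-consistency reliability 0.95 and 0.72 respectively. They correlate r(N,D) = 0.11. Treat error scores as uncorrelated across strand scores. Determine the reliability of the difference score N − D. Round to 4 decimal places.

0.8146

Var(N−D) = 1 + 1 − 2·0.11 = 2 − 0.22 = 1.78.
Under uncorrelated errors the observed covariances equal the true-score covariances, so only the own-variance terms attenuate.
True-score variance = [0.95 + 0.72] − 0.22 = 1.67 − 0.22 = 1.45.
Reliability = 1.45 / 1.78 = 0.8146.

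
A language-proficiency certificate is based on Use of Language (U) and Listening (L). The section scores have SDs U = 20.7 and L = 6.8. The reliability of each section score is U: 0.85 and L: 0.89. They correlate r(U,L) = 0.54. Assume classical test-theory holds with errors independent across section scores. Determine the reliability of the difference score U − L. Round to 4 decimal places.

0.7851

Var(U−L) = 20.7² + 6.8² − 2·20.7·6.8·0.54 = 474.73 − 152.021 = 322.709.
Because errors are independent across components, Cov(Tᵢ,Tⱼ) = Cov(Xᵢ,Xⱼ); the off-diagonal part of the true-score variance is the same as above.
True-score variance = [20.7²·0.85 + 6.8²·0.89] − 152.021 = 405.37 − 152.021 = 253.349.
Reliability = 253.349 / 322.709 = 0.7851.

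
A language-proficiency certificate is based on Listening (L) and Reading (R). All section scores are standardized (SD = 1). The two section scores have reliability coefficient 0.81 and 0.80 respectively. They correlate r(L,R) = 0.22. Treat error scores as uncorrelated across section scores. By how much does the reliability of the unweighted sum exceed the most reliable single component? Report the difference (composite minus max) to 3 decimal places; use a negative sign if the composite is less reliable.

0.030

Var(sum) = 2 + 0.44 = 2.44; true-score variance = 1.61 + 0.44 = 2.05; composite reliability = 0.8402.
Max component reliability = 0.8100.
Difference = 0.8402 − 0.8100 = 0.030.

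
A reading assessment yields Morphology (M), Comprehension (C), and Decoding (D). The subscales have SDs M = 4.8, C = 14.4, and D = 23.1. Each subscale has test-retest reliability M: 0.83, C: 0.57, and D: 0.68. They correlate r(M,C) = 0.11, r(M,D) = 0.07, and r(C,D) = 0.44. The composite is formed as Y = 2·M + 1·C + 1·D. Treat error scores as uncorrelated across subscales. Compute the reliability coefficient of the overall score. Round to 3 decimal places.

0.768

Var(Y) = 2²·4.8² + 14.4² + 23.1² + 2·[2·4.8·14.4·0.11 + 2·4.8·23.1·0.07 + 14.4·23.1·0.44] = 833.13 + 354.182 = 1187.31.
With uncorrelated errors the cross-covariances are all true-score covariance, so they carry over unchanged; only the diagonal terms shrink to ρᵢσᵢ².
True-score variance = [2²·4.8²·0.83 + 14.4²·0.57 + 23.1²·0.68] + 354.182 = 557.543 + 354.182 = 911.725.
Reliability = 911.725 / 1187.31 = 0.768.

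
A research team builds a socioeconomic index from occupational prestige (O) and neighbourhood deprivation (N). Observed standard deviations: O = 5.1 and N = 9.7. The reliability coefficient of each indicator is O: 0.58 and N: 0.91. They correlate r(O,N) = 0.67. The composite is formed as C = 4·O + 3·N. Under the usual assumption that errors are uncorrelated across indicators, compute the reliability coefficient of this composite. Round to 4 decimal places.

Var(C) = 4²·5.1² + 3²·9.7² + 2·[12·5.1·9.7·0.67] = 1262.97 + 795.478 = 2058.45.
With uncorrelated errors the cross-covariances are all true-score covariance, so they carry over unchanged; only the diagonal terms shrink to ρᵢσᵢ².
True-score variance = [4²·5.1²·0.58 + 3²·9.7²·0.91] + 795.478 = 1011.97 + 795.478 = 1807.45.
Reliability = 1807.45 / 2058.45 = 0.8781.

0.8781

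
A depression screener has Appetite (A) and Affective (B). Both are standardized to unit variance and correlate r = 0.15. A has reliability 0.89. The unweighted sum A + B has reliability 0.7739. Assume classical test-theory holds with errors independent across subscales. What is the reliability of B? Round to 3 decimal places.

0.590

Var(A+B) = 2 + 2·0.15 = 2.300.
True-score variance = ρ_A + ρ_B + 2·0.15, so 0.7739 = (0.89 + ρ_B + 0.30) / 2.300.
ρ_B = 0.7739·2.300 − 0.89 − 0.30 = 0.590.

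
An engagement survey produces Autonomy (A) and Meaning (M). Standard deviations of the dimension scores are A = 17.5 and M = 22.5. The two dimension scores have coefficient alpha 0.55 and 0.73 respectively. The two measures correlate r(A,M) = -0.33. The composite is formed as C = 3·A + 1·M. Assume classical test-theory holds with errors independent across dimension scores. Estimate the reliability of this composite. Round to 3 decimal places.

Var(C) = 3²·17.5² + 22.5² + 2·[3·17.5·22.5·(-0.33)] = 3262.5 − 779.625 = 2482.88.
Because errors are independent across components, Cov(Tᵢ,Tⱼ) = Cov(Xᵢ,Xⱼ); the off-diagonal part of the true-score variance is the same as above.
True-score variance = [3²·17.5²·0.55 + 22.5²·0.73] − 779.625 = 1885.5 − 779.625 = 1105.88.
Reliability = 1105.88 / 2482.88 = 0.445.

0.445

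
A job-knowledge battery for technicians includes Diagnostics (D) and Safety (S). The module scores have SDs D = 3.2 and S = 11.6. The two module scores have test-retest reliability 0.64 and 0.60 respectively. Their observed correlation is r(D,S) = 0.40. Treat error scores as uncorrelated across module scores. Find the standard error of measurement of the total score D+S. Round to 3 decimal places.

Var(total) = 144.8 + 29.696 = 174.496.
True-score variance = 87.2896 + 29.696 = 116.986, so reliability = 0.6704.
Error variance = 174.496 − 116.986 = 57.5104; SEM = √57.5104 = 7.584.

7.584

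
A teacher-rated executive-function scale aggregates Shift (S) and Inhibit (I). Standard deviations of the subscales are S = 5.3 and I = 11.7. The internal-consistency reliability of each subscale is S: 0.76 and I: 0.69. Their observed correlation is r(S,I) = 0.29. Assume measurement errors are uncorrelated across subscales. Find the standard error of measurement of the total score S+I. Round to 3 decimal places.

7.013

Var(total) = 164.98 + 35.9658 = 200.946.
True-score variance = 115.802 + 35.9658 = 151.768, so reliability = 0.7553.
Error variance = 200.946 − 151.768 = 49.1775; SEM = √49.1775 = 7.013.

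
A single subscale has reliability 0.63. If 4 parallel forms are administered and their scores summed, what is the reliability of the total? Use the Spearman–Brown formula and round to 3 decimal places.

ρ_k = kρ / (1 + (k−1)ρ) = 4·0.63 / (1 + 3·0.63) = 2.520 / 2.890 = 0.872.

0.872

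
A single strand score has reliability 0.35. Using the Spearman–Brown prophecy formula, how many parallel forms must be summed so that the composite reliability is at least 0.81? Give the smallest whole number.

k ≥ ρ*(1−ρ₁)/(ρ₁(1−ρ*)) = 0.81·0.65 / (0.35·0.19) = 7.917.
Smallest integer k = 8.

8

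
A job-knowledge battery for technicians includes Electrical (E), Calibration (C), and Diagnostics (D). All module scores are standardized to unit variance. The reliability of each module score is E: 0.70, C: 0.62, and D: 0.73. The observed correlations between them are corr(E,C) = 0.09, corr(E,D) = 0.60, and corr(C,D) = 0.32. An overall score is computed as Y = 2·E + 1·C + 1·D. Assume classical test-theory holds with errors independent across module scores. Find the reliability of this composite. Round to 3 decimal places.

0.803

Var(Y) = 2² + 1 + 1 + 2·[2·0.09 + 2·0.60 + 0.32] = 6 + 3.4 = 9.4.
With uncorrelated errors the cross-covariances are all true-score covariance, so they carry over unchanged; only the diagonal terms shrink to ρᵢσᵢ².
True-score variance = [2²·0.70 + 0.62 + 0.73] + 3.4 = 4.15 + 3.4 = 7.55.
Reliability = 7.55 / 9.4 = 0.803.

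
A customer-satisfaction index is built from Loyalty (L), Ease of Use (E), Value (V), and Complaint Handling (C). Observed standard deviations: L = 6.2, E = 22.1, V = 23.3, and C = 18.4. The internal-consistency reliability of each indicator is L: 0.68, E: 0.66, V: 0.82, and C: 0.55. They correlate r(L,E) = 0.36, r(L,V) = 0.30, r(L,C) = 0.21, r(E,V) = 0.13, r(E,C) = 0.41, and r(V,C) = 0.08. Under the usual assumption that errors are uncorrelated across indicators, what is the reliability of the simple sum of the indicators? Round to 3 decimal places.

0.803

Var(L+E+V+C) = 6.2² + 22.1² + 23.3² + 18.4² + 2·[6.2·22.1·0.36 + 6.2·23.3·0.30 + 6.2·18.4·0.21 + 22.1·23.3·0.13 + 22.1·18.4·0.41 + 23.3·18.4·0.08] = 1408.3 + 769.166 = 2177.47.
With uncorrelated errors the cross-covariances are all true-score covariance, so they carry over unchanged; only the diagonal terms shrink to ρᵢσᵢ².
True-score variance = [6.2²·0.68 + 22.1²·0.66 + 23.3²·0.82 + 18.4²·0.55] + 769.166 = 979.868 + 769.166 = 1749.03.
Reliability = 1749.03 / 2177.47 = 0.803.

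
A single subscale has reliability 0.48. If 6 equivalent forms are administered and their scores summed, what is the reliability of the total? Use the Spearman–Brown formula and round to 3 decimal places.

ρ_k = kρ / (1 + (k−1)ρ) = 6·0.48 / (1 + 5·0.48) = 2.880 / 3.400 = 0.847.

0.847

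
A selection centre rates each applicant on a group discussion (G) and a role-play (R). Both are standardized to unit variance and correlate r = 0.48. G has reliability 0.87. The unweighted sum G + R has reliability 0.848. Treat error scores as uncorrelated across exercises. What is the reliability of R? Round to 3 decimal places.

0.680

Var(G+R) = 2 + 2·0.48 = 2.960.
True-score variance = ρ_G + ρ_R + 2·0.48, so 0.848 = (0.87 + ρ_R + 0.96) / 2.960.
ρ_R = 0.848·2.960 − 0.87 − 0.96 = 0.680.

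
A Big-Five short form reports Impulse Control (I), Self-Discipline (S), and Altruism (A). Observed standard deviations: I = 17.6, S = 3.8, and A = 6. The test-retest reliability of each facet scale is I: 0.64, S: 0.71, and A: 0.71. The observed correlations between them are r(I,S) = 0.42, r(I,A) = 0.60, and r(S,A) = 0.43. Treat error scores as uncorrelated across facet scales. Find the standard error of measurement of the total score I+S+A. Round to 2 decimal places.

11.23

Var(total) = 360.2 + 202.507 = 562.707.
True-score variance = 234.059 + 202.507 = 436.566, so reliability = 0.7758.
Error variance = 562.707 − 436.566 = 126.141; SEM = √126.141 = 11.23.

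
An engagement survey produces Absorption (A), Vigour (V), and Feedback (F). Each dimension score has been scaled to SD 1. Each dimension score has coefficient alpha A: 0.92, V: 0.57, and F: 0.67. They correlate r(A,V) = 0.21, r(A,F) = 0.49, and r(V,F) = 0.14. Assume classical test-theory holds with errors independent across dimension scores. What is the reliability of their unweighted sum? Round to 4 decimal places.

0.8205

Var(A+V+F) = 3 + 2·[0.21 + 0.49 + 0.14] = 3 + 1.68 = 4.68.
Because errors are independent across components, Cov(Tᵢ,Tⱼ) = Cov(Xᵢ,Xⱼ); the off-diagonal part of the true-score variance is the same as above.
True-score variance = [0.92 + 0.57 + 0.67] + 1.68 = 2.16 + 1.68 = 3.84.
Reliability = 3.84 / 4.68 = 0.8205.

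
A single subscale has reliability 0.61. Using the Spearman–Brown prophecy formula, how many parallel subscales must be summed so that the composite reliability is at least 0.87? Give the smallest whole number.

5

k ≥ ρ*(1−ρ₁)/(ρ₁(1−ρ*)) = 0.87·0.39 / (0.61·0.13) = 4.279.
Smallest integer k = 5.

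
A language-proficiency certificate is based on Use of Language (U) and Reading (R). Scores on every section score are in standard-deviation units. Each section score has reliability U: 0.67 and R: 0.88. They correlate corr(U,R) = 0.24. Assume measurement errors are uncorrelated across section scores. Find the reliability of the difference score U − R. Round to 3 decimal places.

0.704

Var(U−R) = 1 + 1 − 2·0.24 = 2 − 0.48 = 1.52.
Under uncorrelated errors the observed covariances equal the true-score covariances, so only the own-variance terms attenuate.
True-score variance = [0.67 + 0.88] − 0.48 = 1.55 − 0.48 = 1.07.
Reliability = 1.07 / 1.52 = 0.704.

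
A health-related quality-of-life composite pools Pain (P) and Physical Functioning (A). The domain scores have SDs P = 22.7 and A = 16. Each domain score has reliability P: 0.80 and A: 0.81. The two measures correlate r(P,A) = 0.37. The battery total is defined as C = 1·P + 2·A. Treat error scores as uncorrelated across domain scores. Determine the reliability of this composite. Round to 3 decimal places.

0.857

Var(C) = 22.7² + 2²·16² + 2·[2·22.7·16·0.37] = 1539.29 + 537.536 = 2076.83.
Because errors are independent across components, Cov(Tᵢ,Tⱼ) = Cov(Xᵢ,Xⱼ); the off-diagonal part of the true-score variance is the same as above.
True-score variance = [22.7²·0.80 + 2²·16²·0.81] + 537.536 = 1241.67 + 537.536 = 1779.21.
Reliability = 1779.21 / 2076.83 = 0.857.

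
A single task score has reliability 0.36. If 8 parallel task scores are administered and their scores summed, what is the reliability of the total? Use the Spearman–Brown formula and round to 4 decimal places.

ρ_k = kρ / (1 + (k−1)ρ) = 8·0.36 / (1 + 7·0.36) = 2.880 / 3.520 = 0.8182.

0.8182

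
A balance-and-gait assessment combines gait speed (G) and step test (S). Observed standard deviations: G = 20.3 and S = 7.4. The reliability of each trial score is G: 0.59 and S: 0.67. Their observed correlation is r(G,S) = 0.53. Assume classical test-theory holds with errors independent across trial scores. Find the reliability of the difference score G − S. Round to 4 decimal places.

Var(G−S) = 20.3² + 7.4² − 2·20.3·7.4·0.53 = 466.85 − 159.233 = 307.617.
Under uncorrelated errors the observed covariances equal the true-score covariances, so only the own-variance terms attenuate.
True-score variance = [20.3²·0.59 + 7.4²·0.67] − 159.233 = 279.822 − 159.233 = 120.589.
Reliability = 120.589 / 307.617 = 0.3920.

0.3920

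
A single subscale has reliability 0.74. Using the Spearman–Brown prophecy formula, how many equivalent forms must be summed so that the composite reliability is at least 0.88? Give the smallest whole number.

3

k ≥ ρ*(1−ρ₁)/(ρ₁(1−ρ*)) = 0.88·0.26 / (0.74·0.12) = 2.577.
Smallest integer k = 3.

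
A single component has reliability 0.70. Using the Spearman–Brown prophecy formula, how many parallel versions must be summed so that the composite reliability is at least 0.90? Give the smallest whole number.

4

k ≥ ρ*(1−ρ₁)/(ρ₁(1−ρ*)) = 0.90·0.30 / (0.70·0.10) = 3.857.
Smallest integer k = 4.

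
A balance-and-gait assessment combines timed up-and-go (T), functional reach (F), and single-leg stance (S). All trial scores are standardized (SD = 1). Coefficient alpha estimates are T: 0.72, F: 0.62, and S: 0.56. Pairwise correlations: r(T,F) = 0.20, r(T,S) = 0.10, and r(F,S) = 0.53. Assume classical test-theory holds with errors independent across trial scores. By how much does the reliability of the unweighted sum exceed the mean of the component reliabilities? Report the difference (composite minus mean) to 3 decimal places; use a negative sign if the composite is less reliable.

Var(sum) = 3 + 1.66 = 4.66; true-score variance = 1.9 + 1.66 = 3.56; composite reliability = 0.7639.
Mean component reliability = 0.6333.
Difference = 0.7639 − 0.6333 = 0.131.

0.131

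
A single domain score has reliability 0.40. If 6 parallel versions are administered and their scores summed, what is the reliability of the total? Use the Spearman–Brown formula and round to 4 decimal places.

ρ_k = kρ / (1 + (k−1)ρ) = 6·0.40 / (1 + 5·0.40) = 2.400 / 3.000 = 0.8000.

0.8000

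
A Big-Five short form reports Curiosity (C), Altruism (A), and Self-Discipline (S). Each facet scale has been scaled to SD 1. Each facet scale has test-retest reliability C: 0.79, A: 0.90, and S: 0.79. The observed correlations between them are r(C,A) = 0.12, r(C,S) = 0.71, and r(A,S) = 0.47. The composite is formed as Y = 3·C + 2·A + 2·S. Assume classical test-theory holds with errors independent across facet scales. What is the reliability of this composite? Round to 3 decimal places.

Var(Y) = 3² + 2² + 2² + 2·[6·0.12 + 6·0.71 + 4·0.47] = 17 + 13.72 = 30.72.
Because errors are independent across components, Cov(Tᵢ,Tⱼ) = Cov(Xᵢ,Xⱼ); the off-diagonal part of the true-score variance is the same as above.
True-score variance = [3²·0.79 + 2²·0.90 + 2²·0.79] + 13.72 = 13.87 + 13.72 = 27.59.
Reliability = 27.59 / 30.72 = 0.898.

0.898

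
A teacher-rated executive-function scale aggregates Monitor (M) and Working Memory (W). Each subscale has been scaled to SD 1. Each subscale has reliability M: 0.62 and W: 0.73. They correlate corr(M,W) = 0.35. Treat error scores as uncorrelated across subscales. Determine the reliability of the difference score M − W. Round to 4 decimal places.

0.5000

Var(M−W) = 1 + 1 − 2·0.35 = 2 − 0.7 = 1.3.
Under uncorrelated errors the observed covariances equal the true-score covariances, so only the own-variance terms attenuate.
True-score variance = [0.62 + 0.73] − 0.7 = 1.35 − 0.7 = 0.65.
Reliability = 0.65 / 1.3 = 0.5000.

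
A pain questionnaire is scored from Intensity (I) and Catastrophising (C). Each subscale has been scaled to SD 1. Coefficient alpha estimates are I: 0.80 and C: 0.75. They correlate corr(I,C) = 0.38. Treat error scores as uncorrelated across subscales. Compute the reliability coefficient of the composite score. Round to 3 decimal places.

Var(I+C) = 2 + 2·[0.38] = 2 + 0.76 = 2.76.
With uncorrelated errors the cross-covariances are all true-score covariance, so they carry over unchanged; only the diagonal terms shrink to ρᵢσᵢ².
True-score variance = [0.80 + 0.75] + 0.76 = 1.55 + 0.76 = 2.31.
Reliability = 2.31 / 2.76 = 0.837.

0.837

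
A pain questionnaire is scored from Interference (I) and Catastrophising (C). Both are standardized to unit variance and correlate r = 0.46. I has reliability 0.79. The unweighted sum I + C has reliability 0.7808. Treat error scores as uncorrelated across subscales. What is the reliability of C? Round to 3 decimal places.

Var(I+C) = 2 + 2·0.46 = 2.920.
True-score variance = ρ_I + ρ_C + 2·0.46, so 0.7808 = (0.79 + ρ_C + 0.92) / 2.920.
ρ_C = 0.7808·2.920 − 0.79 − 0.92 = 0.570.

0.570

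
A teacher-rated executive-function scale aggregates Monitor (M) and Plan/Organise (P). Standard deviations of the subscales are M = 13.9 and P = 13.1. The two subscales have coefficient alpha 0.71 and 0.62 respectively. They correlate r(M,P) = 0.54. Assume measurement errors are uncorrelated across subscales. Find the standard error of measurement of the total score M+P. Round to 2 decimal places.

Var(total) = 364.82 + 196.657 = 561.477.
True-score variance = 243.577 + 196.657 = 440.235, so reliability = 0.7841.
Error variance = 561.477 − 440.235 = 121.243; SEM = √121.243 = 11.01.

11.01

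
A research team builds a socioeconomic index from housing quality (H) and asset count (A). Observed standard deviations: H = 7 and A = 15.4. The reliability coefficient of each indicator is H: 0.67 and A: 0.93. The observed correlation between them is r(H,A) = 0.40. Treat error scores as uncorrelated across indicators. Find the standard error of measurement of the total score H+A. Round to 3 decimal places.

5.725

Var(total) = 286.16 + 86.24 = 372.4.
True-score variance = 253.389 + 86.24 = 339.629, so reliability = 0.9120.
Error variance = 372.4 − 339.629 = 32.7712; SEM = √32.7712 = 5.725.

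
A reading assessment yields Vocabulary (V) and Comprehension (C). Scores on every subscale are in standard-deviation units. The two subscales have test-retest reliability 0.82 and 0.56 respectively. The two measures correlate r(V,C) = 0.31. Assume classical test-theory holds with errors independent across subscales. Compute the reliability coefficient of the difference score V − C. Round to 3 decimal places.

Var(V−C) = 1 + 1 − 2·0.31 = 2 − 0.62 = 1.38.
Under uncorrelated errors the observed covariances equal the true-score covariances, so only the own-variance terms attenuate.
True-score variance = [0.82 + 0.56] − 0.62 = 1.38 − 0.62 = 0.76.
Reliability = 0.76 / 1.38 = 0.551.

0.551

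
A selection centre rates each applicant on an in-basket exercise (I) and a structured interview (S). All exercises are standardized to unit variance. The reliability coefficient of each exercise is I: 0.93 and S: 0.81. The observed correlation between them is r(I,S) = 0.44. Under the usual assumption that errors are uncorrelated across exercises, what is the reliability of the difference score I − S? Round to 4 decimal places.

0.7679

Var(I−S) = 1 + 1 − 2·0.44 = 2 − 0.88 = 1.12.
Under uncorrelated errors the observed covariances equal the true-score covariances, so only the own-variance terms attenuate.
True-score variance = [0.93 + 0.81] − 0.88 = 1.74 − 0.88 = 0.86.
Reliability = 0.86 / 1.12 = 0.7679.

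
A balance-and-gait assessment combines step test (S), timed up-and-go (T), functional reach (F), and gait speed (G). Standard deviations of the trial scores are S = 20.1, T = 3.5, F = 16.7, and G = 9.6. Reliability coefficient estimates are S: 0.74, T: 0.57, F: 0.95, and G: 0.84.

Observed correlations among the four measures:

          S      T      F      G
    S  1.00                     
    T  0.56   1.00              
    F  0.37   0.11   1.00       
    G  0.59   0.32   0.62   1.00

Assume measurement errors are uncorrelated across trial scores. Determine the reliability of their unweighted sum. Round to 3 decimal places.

Var(S+T+F+G) = 20.1² + 3.5² + 16.7² + 9.6² + 2·[20.1·3.5·0.56 + 20.1·16.7·0.37 + 20.1·9.6·0.59 + 3.5·16.7·0.11 + 3.5·9.6·0.32 + 16.7·9.6·0.62] = 787.31 + 788.04 = 1575.35.
Because errors are independent across components, Cov(Tᵢ,Tⱼ) = Cov(Xᵢ,Xⱼ); the off-diagonal part of the true-score variance is the same as above.
True-score variance = [20.1²·0.74 + 3.5²·0.57 + 16.7²·0.95 + 9.6²·0.84] + 788.04 = 648.31 + 788.04 = 1436.35.
Reliability = 1436.35 / 1575.35 = 0.912.

0.912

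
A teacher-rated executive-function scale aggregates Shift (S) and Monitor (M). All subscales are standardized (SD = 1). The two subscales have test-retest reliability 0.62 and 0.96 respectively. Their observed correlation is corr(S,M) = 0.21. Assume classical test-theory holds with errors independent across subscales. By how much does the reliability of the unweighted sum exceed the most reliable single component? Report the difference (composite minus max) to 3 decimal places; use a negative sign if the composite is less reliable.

Var(sum) = 2 + 0.42 = 2.42; true-score variance = 1.58 + 0.42 = 2; composite reliability = 0.8264.
Max component reliability = 0.9600.
Difference = 0.8264 − 0.9600 = -0.134.

-0.134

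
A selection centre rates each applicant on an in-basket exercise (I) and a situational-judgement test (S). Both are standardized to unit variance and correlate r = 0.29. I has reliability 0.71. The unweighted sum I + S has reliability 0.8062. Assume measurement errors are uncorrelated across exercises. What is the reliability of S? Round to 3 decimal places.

0.790

Var(I+S) = 2 + 2·0.29 = 2.580.
True-score variance = ρ_I + ρ_S + 2·0.29, so 0.8062 = (0.71 + ρ_S + 0.58) / 2.580.
ρ_S = 0.8062·2.580 − 0.71 − 0.58 = 0.790.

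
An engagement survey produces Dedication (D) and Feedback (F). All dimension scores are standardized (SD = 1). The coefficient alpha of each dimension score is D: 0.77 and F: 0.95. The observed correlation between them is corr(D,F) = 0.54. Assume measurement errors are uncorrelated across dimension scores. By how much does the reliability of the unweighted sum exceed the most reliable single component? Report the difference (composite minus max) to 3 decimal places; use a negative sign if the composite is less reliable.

Var(sum) = 2 + 1.08 = 3.08; true-score variance = 1.72 + 1.08 = 2.8; composite reliability = 0.9091.
Max component reliability = 0.9500.
Difference = 0.9091 − 0.9500 = -0.041.

-0.041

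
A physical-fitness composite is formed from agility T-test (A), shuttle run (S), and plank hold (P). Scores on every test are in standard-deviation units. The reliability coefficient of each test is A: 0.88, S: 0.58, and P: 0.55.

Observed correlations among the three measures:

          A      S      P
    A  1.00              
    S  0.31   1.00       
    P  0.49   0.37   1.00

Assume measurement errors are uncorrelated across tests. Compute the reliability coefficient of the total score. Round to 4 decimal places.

0.8146

Var(A+S+P) = 3 + 2·[0.31 + 0.49 + 0.37] = 3 + 2.34 = 5.34.
Under uncorrelated errors the observed covariances equal the true-score covariances, so only the own-variance terms attenuate.
True-score variance = [0.88 + 0.58 + 0.55] + 2.34 = 2.01 + 2.34 = 4.35.
Reliability = 4.35 / 5.34 = 0.8146.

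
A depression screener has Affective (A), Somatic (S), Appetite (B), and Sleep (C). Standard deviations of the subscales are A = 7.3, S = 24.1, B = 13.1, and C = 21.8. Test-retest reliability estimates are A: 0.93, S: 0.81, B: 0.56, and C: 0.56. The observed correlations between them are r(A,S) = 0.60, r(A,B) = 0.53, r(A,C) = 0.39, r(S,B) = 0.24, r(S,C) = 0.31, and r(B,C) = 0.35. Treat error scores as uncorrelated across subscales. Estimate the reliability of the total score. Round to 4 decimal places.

0.8335

Var(A+S+B+C) = 7.3² + 24.1² + 13.1² + 21.8² + 2·[7.3·24.1·0.60 + 7.3·13.1·0.53 + 7.3·21.8·0.39 + 24.1·13.1·0.24 + 24.1·21.8·0.31 + 13.1·21.8·0.35] = 1280.95 + 1113.8 = 2394.75.
With uncorrelated errors the cross-covariances are all true-score covariance, so they carry over unchanged; only the diagonal terms shrink to ρᵢσᵢ².
True-score variance = [7.3²·0.93 + 24.1²·0.81 + 13.1²·0.56 + 21.8²·0.56] + 1113.8 = 882.252 + 1113.8 = 1996.05.
Reliability = 1996.05 / 2394.75 = 0.8335.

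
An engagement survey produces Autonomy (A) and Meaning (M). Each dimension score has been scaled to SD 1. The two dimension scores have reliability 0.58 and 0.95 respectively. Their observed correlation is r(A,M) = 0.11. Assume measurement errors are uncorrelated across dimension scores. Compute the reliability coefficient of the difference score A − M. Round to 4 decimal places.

Var(A−M) = 1 + 1 − 2·0.11 = 2 − 0.22 = 1.78.
Under uncorrelated errors the observed covariances equal the true-score covariances, so only the own-variance terms attenuate.
True-score variance = [0.58 + 0.95] − 0.22 = 1.53 − 0.22 = 1.31.
Reliability = 1.31 / 1.78 = 0.7360.

0.7360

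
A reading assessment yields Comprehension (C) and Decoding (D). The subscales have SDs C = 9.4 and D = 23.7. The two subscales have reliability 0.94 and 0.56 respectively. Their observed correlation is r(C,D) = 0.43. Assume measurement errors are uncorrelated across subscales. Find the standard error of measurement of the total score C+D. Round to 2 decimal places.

15.89

Var(total) = 650.05 + 191.591 = 841.641.
True-score variance = 397.605 + 191.591 = 589.196, so reliability = 0.7001.
Error variance = 841.641 − 589.196 = 252.445; SEM = √252.445 = 15.89.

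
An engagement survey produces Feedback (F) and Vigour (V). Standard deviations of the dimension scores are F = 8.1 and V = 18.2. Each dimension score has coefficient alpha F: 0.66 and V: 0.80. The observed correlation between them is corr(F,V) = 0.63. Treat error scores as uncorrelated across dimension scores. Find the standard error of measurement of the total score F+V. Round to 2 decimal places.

Var(total) = 396.85 + 185.749 = 582.599.
True-score variance = 308.295 + 185.749 = 494.044, so reliability = 0.8480.
Error variance = 582.599 − 494.044 = 88.5554; SEM = √88.5554 = 9.41.

9.41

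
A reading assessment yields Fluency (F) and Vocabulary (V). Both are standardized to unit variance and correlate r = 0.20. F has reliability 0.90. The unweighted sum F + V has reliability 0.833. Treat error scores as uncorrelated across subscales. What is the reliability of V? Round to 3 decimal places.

Var(F+V) = 2 + 2·0.20 = 2.400.
True-score variance = ρ_F + ρ_V + 2·0.20, so 0.833 = (0.90 + ρ_V + 0.40) / 2.400.
ρ_V = 0.833·2.400 − 0.90 − 0.40 = 0.699.

0.699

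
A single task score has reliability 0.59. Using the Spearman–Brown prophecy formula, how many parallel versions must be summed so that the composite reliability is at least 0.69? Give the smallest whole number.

2

k ≥ ρ*(1−ρ₁)/(ρ₁(1−ρ*)) = 0.69·0.41 / (0.59·0.31) = 1.547.
Smallest integer k = 2.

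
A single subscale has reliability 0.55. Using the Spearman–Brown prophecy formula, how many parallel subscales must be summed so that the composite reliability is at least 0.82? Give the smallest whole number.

4

k ≥ ρ*(1−ρ₁)/(ρ₁(1−ρ*)) = 0.82·0.45 / (0.55·0.18) = 3.727.
Smallest integer k = 4.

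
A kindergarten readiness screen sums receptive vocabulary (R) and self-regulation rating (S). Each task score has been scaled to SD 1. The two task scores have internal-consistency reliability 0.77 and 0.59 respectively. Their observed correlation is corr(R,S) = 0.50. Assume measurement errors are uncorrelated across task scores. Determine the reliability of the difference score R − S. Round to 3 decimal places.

Var(R−S) = 1 + 1 − 2·0.50 = 2 − 1 = 1.
Because errors are independent across components, Cov(Tᵢ,Tⱼ) = Cov(Xᵢ,Xⱼ); the off-diagonal part of the true-score variance is the same as above.
True-score variance = [0.77 + 0.59] − 1 = 1.36 − 1 = 0.36.
Reliability = 0.36 / 1 = 0.360.

0.360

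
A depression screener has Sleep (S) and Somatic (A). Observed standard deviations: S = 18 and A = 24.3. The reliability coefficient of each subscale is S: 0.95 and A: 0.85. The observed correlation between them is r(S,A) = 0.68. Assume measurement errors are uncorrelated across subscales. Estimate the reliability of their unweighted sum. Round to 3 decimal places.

Var(S+A) = 18² + 24.3² + 2·[18·24.3·0.68] = 914.49 + 594.864 = 1509.35.
Because errors are independent across components, Cov(Tᵢ,Tⱼ) = Cov(Xᵢ,Xⱼ); the off-diagonal part of the true-score variance is the same as above.
True-score variance = [18²·0.95 + 24.3²·0.85] + 594.864 = 809.716 + 594.864 = 1404.58.
Reliability = 1404.58 / 1509.35 = 0.931.

0.931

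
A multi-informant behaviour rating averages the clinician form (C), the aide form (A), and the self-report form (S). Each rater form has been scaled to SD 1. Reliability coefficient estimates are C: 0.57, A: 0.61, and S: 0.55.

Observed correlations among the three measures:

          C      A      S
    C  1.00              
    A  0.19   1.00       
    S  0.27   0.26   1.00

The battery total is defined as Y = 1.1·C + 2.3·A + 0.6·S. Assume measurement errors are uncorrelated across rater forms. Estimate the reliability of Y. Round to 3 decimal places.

0.691

Var(Y) = 1.1² + 2.3² + 0.6² + 2·[2.53·0.19 + 0.66·0.27 + 1.38·0.26] = 6.86 + 2.0354 = 8.8954.
With uncorrelated errors the cross-covariances are all true-score covariance, so they carry over unchanged; only the diagonal terms shrink to ρᵢσᵢ².
True-score variance = [1.1²·0.57 + 2.3²·0.61 + 0.6²·0.55] + 2.0354 = 4.1146 + 2.0354 = 6.15.
Reliability = 6.15 / 8.8954 = 0.691.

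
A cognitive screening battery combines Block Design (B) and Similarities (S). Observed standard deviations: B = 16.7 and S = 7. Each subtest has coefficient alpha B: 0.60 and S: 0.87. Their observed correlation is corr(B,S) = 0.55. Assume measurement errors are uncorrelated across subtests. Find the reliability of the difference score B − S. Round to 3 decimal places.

Var(B−S) = 16.7² + 7² − 2·16.7·7·0.55 = 327.89 − 128.59 = 199.3.
Under uncorrelated errors the observed covariances equal the true-score covariances, so only the own-variance terms attenuate.
True-score variance = [16.7²·0.60 + 7²·0.87] − 128.59 = 209.964 − 128.59 = 81.374.
Reliability = 81.374 / 199.3 = 0.408.

0.408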